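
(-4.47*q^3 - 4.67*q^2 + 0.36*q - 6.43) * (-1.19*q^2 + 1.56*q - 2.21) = 5.3193*q^5 - 1.4159*q^4 + 2.1651*q^3 + 18.534*q^2 - 10.8264*q + 14.2103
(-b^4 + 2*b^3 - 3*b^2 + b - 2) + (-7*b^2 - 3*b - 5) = -b^4 + 2*b^3 - 10*b^2 - 2*b - 7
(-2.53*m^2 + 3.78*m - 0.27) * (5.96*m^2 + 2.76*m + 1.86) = -15.0788*m^4 + 15.546*m^3 + 4.1178*m^2 + 6.2856*m - 0.5022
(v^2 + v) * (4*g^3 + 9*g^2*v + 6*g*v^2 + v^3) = 4*g^3*v^2 + 4*g^3*v + 9*g^2*v^3 + 9*g^2*v^2 + 6*g*v^4 + 6*g*v^3 + v^5 + v^4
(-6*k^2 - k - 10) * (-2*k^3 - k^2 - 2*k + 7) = 12*k^5 + 8*k^4 + 33*k^3 - 30*k^2 + 13*k - 70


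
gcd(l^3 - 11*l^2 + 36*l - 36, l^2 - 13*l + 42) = l - 6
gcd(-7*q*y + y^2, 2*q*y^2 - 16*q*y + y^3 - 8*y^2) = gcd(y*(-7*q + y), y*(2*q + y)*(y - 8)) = y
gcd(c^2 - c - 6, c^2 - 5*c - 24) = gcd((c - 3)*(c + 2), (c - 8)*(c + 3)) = 1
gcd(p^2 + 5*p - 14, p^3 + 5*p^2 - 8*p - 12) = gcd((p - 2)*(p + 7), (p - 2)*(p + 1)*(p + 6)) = p - 2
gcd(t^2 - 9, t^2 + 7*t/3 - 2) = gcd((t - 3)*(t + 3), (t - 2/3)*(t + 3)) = t + 3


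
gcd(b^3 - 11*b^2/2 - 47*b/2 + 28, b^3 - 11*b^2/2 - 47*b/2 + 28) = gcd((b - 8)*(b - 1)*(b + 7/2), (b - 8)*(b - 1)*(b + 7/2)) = b^3 - 11*b^2/2 - 47*b/2 + 28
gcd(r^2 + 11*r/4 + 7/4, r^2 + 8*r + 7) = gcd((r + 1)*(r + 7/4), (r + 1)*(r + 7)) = r + 1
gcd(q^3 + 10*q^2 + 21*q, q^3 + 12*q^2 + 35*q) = q^2 + 7*q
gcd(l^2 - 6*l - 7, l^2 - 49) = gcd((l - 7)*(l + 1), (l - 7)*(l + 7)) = l - 7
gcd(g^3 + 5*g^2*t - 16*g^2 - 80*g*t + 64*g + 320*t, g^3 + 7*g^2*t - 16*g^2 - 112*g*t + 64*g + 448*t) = g^2 - 16*g + 64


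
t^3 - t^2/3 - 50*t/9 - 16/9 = (t - 8/3)*(t + 1/3)*(t + 2)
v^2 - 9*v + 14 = (v - 7)*(v - 2)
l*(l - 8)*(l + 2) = l^3 - 6*l^2 - 16*l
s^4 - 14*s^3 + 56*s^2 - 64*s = s*(s - 8)*(s - 4)*(s - 2)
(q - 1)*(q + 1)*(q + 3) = q^3 + 3*q^2 - q - 3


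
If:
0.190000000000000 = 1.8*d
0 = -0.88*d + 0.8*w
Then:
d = 0.11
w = 0.12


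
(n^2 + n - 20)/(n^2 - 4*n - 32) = (-n^2 - n + 20)/(-n^2 + 4*n + 32)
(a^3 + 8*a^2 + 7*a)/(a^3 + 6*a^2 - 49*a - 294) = a*(a + 1)/(a^2 - a - 42)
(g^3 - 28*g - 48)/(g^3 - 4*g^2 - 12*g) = (g + 4)/g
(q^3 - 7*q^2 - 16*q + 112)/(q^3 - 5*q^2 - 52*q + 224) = (q^2 - 3*q - 28)/(q^2 - q - 56)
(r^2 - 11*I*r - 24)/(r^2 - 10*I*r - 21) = (r - 8*I)/(r - 7*I)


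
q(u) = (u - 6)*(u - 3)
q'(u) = 2*u - 9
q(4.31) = -2.21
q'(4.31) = -0.38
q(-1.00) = 28.00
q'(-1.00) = -11.00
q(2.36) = 2.33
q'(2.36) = -4.28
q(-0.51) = 22.85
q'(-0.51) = -10.02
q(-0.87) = 26.59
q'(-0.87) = -10.74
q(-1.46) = 33.27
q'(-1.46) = -11.92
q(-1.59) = 34.84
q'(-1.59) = -12.18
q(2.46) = 1.91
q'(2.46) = -4.08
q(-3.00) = 54.00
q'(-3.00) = -15.00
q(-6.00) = 108.00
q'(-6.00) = -21.00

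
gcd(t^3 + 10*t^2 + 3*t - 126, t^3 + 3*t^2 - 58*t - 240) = t + 6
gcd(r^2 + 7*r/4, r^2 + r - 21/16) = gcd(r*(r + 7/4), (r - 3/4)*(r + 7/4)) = r + 7/4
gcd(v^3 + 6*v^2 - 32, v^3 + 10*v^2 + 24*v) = v + 4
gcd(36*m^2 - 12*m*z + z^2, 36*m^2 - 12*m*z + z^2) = 36*m^2 - 12*m*z + z^2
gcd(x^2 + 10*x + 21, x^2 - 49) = x + 7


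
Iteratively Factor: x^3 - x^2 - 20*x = (x - 5)*(x^2 + 4*x) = (x - 5)*(x + 4)*(x)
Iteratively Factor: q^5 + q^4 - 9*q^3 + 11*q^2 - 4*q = (q - 1)*(q^4 + 2*q^3 - 7*q^2 + 4*q) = (q - 1)*(q + 4)*(q^3 - 2*q^2 + q) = (q - 1)^2*(q + 4)*(q^2 - q) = q*(q - 1)^2*(q + 4)*(q - 1)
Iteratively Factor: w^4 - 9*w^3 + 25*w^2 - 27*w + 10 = (w - 2)*(w^3 - 7*w^2 + 11*w - 5) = (w - 2)*(w - 1)*(w^2 - 6*w + 5) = (w - 5)*(w - 2)*(w - 1)*(w - 1)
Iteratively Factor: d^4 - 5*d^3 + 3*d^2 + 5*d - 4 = (d + 1)*(d^3 - 6*d^2 + 9*d - 4) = (d - 1)*(d + 1)*(d^2 - 5*d + 4) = (d - 4)*(d - 1)*(d + 1)*(d - 1)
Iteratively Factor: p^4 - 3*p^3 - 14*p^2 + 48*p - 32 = (p - 1)*(p^3 - 2*p^2 - 16*p + 32) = (p - 2)*(p - 1)*(p^2 - 16) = (p - 2)*(p - 1)*(p + 4)*(p - 4)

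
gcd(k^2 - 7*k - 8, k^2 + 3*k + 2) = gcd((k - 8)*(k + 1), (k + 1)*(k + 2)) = k + 1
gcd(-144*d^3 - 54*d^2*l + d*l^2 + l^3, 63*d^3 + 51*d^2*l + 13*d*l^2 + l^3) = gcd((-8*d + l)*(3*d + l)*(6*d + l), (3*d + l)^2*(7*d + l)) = 3*d + l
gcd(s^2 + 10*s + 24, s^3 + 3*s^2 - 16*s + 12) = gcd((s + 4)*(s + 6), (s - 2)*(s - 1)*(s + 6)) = s + 6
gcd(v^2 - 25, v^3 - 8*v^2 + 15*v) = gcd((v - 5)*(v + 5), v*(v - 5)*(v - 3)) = v - 5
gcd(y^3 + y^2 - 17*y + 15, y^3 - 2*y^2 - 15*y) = 1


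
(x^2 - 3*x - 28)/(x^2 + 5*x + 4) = (x - 7)/(x + 1)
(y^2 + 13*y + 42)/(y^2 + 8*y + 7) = (y + 6)/(y + 1)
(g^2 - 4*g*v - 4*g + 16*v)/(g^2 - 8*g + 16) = (g - 4*v)/(g - 4)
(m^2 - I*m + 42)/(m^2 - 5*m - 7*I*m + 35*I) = (m + 6*I)/(m - 5)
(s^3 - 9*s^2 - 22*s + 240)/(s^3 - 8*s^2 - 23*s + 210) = (s - 8)/(s - 7)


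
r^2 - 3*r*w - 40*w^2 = (r - 8*w)*(r + 5*w)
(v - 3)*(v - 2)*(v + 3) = v^3 - 2*v^2 - 9*v + 18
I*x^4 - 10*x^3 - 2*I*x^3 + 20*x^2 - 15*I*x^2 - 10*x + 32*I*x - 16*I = (x - 1)*(x + 2*I)*(x + 8*I)*(I*x - I)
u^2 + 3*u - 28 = (u - 4)*(u + 7)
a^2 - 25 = (a - 5)*(a + 5)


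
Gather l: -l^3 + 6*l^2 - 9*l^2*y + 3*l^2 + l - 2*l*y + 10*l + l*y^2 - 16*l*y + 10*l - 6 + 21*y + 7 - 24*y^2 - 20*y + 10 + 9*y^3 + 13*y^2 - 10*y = -l^3 + l^2*(9 - 9*y) + l*(y^2 - 18*y + 21) + 9*y^3 - 11*y^2 - 9*y + 11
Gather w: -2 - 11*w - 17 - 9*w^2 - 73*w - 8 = -9*w^2 - 84*w - 27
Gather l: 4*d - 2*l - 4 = 4*d - 2*l - 4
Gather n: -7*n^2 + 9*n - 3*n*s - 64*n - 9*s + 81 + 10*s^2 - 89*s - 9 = -7*n^2 + n*(-3*s - 55) + 10*s^2 - 98*s + 72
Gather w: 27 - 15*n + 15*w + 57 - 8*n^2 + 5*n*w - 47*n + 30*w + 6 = -8*n^2 - 62*n + w*(5*n + 45) + 90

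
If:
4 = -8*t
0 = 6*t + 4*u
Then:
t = -1/2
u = 3/4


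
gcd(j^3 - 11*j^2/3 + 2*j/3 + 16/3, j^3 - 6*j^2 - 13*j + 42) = j - 2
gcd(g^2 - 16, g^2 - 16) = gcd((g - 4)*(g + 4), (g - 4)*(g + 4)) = g^2 - 16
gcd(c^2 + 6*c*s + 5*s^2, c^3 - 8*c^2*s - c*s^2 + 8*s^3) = c + s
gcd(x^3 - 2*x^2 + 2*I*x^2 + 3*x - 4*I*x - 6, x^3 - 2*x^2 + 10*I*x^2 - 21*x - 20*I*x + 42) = x^2 + x*(-2 + 3*I) - 6*I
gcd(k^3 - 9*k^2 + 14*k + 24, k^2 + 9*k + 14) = 1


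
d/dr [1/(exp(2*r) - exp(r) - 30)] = (1 - 2*exp(r))*exp(r)/(-exp(2*r) + exp(r) + 30)^2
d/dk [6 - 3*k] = -3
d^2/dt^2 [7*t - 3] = 0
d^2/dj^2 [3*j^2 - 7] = 6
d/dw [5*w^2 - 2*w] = 10*w - 2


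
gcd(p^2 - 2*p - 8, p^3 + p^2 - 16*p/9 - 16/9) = 1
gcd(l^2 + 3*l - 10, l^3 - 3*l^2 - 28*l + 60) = l^2 + 3*l - 10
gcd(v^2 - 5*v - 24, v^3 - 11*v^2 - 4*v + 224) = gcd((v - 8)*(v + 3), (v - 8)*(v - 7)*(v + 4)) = v - 8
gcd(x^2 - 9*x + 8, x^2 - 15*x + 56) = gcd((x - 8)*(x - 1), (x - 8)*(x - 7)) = x - 8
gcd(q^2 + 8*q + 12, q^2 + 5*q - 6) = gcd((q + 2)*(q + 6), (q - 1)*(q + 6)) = q + 6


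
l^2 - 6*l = l*(l - 6)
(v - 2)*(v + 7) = v^2 + 5*v - 14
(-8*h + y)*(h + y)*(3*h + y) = -24*h^3 - 29*h^2*y - 4*h*y^2 + y^3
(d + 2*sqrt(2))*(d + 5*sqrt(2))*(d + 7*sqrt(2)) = d^3 + 14*sqrt(2)*d^2 + 118*d + 140*sqrt(2)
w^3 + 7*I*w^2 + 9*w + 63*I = (w - 3*I)*(w + 3*I)*(w + 7*I)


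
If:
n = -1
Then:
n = -1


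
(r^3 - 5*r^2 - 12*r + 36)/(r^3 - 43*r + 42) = (r^2 + r - 6)/(r^2 + 6*r - 7)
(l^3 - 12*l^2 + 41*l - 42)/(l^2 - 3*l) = l - 9 + 14/l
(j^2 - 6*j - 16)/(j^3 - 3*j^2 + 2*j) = (j^2 - 6*j - 16)/(j*(j^2 - 3*j + 2))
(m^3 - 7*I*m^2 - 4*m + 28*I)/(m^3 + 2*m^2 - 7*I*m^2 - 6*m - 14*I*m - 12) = (m^2 - m*(2 + 7*I) + 14*I)/(m^2 - 7*I*m - 6)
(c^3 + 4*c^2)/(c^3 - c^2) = (c + 4)/(c - 1)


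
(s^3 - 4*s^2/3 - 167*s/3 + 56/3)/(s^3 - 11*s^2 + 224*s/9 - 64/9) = 3*(s + 7)/(3*s - 8)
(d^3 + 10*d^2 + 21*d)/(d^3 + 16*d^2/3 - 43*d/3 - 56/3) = 3*d*(d + 3)/(3*d^2 - 5*d - 8)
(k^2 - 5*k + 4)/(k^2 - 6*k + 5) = (k - 4)/(k - 5)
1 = 1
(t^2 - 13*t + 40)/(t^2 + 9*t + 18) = (t^2 - 13*t + 40)/(t^2 + 9*t + 18)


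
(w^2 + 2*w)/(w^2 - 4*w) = (w + 2)/(w - 4)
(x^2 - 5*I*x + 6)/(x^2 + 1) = (x - 6*I)/(x - I)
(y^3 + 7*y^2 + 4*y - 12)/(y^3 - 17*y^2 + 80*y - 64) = (y^2 + 8*y + 12)/(y^2 - 16*y + 64)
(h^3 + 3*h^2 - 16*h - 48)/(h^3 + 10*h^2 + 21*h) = (h^2 - 16)/(h*(h + 7))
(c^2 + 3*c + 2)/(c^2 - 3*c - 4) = (c + 2)/(c - 4)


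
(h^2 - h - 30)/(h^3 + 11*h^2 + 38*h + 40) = (h - 6)/(h^2 + 6*h + 8)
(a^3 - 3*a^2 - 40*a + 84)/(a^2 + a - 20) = (a^3 - 3*a^2 - 40*a + 84)/(a^2 + a - 20)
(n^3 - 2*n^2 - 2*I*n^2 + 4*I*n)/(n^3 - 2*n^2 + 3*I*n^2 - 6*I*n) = (n - 2*I)/(n + 3*I)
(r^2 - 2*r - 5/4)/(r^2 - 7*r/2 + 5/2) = (r + 1/2)/(r - 1)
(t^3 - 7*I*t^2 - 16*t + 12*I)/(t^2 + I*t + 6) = (t^2 - 5*I*t - 6)/(t + 3*I)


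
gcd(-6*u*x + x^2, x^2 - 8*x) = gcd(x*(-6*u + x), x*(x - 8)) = x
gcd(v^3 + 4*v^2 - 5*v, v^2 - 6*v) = v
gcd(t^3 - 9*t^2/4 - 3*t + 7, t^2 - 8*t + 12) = t - 2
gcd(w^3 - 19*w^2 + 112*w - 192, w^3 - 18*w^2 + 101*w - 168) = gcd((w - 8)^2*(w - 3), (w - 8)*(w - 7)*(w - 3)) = w^2 - 11*w + 24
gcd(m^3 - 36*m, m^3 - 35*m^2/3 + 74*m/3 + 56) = m - 6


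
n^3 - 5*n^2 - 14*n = n*(n - 7)*(n + 2)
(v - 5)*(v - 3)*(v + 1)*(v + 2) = v^4 - 5*v^3 - 7*v^2 + 29*v + 30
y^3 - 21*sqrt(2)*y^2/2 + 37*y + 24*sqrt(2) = (y - 8*sqrt(2))*(y - 3*sqrt(2))*(y + sqrt(2)/2)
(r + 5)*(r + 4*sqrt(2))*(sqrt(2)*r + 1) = sqrt(2)*r^3 + 5*sqrt(2)*r^2 + 9*r^2 + 4*sqrt(2)*r + 45*r + 20*sqrt(2)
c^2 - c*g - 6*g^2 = (c - 3*g)*(c + 2*g)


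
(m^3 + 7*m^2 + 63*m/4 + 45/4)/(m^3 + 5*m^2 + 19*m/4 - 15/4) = (2*m + 3)/(2*m - 1)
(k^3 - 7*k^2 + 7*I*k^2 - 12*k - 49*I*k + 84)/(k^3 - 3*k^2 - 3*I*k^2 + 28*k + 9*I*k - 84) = (k^2 + k*(-7 + 3*I) - 21*I)/(k^2 - k*(3 + 7*I) + 21*I)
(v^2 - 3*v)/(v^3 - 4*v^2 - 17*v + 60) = v/(v^2 - v - 20)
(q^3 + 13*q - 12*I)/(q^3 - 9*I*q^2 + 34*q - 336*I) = (q^3 + 13*q - 12*I)/(q^3 - 9*I*q^2 + 34*q - 336*I)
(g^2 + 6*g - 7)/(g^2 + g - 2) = (g + 7)/(g + 2)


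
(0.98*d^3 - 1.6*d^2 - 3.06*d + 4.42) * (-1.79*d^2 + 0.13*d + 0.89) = -1.7542*d^5 + 2.9914*d^4 + 6.1416*d^3 - 9.7336*d^2 - 2.1488*d + 3.9338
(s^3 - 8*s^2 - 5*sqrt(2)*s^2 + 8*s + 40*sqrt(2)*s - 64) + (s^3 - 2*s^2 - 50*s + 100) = 2*s^3 - 10*s^2 - 5*sqrt(2)*s^2 - 42*s + 40*sqrt(2)*s + 36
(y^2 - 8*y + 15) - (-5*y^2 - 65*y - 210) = 6*y^2 + 57*y + 225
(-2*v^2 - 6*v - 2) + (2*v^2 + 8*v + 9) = 2*v + 7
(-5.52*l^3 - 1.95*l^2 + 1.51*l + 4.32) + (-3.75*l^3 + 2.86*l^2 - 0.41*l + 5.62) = -9.27*l^3 + 0.91*l^2 + 1.1*l + 9.94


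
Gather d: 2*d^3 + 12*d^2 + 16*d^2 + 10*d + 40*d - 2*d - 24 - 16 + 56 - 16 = 2*d^3 + 28*d^2 + 48*d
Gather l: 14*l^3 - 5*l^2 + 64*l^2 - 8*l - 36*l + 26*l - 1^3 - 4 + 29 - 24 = 14*l^3 + 59*l^2 - 18*l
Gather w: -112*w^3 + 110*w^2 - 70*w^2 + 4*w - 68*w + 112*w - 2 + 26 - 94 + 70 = -112*w^3 + 40*w^2 + 48*w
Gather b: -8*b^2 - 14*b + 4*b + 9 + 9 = -8*b^2 - 10*b + 18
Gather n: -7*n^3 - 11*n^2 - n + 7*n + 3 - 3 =-7*n^3 - 11*n^2 + 6*n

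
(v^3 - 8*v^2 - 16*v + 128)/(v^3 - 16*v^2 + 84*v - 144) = (v^2 - 4*v - 32)/(v^2 - 12*v + 36)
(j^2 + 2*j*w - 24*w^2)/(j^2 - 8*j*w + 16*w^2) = (-j - 6*w)/(-j + 4*w)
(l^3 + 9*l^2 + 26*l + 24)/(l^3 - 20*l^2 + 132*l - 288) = (l^3 + 9*l^2 + 26*l + 24)/(l^3 - 20*l^2 + 132*l - 288)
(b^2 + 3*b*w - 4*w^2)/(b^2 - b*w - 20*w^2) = (-b + w)/(-b + 5*w)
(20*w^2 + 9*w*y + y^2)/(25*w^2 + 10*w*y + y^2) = (4*w + y)/(5*w + y)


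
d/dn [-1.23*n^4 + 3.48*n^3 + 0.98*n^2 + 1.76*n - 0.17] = -4.92*n^3 + 10.44*n^2 + 1.96*n + 1.76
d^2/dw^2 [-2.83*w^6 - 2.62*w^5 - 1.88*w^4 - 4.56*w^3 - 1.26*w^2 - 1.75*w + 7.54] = -84.9*w^4 - 52.4*w^3 - 22.56*w^2 - 27.36*w - 2.52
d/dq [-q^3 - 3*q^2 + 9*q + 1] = -3*q^2 - 6*q + 9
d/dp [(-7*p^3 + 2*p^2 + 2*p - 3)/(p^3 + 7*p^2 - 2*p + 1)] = (-51*p^4 + 24*p^3 - 30*p^2 + 46*p - 4)/(p^6 + 14*p^5 + 45*p^4 - 26*p^3 + 18*p^2 - 4*p + 1)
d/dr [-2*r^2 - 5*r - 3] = -4*r - 5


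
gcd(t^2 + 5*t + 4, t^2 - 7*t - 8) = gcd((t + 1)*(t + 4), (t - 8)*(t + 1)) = t + 1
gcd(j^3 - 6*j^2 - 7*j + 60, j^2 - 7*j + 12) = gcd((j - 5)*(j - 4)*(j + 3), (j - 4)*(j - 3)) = j - 4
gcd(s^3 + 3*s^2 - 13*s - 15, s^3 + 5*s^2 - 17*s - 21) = s^2 - 2*s - 3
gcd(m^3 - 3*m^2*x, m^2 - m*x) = m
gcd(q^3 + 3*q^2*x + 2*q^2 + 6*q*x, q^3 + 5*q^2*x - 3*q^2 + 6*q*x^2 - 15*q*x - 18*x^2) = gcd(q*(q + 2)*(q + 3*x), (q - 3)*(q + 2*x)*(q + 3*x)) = q + 3*x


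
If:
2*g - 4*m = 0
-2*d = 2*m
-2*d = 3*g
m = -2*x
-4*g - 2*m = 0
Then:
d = 0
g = 0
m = 0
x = 0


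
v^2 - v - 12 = (v - 4)*(v + 3)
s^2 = s^2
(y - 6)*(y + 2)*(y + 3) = y^3 - y^2 - 24*y - 36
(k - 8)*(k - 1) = k^2 - 9*k + 8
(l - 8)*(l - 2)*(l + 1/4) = l^3 - 39*l^2/4 + 27*l/2 + 4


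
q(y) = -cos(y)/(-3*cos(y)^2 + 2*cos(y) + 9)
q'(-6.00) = 0.05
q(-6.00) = -0.12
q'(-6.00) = 0.05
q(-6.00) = -0.12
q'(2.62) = 0.22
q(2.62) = 0.17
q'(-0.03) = -0.01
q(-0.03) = -0.12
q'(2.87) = 0.17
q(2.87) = 0.22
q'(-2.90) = -0.16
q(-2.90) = 0.23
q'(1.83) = 0.13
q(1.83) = 0.03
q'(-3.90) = 0.20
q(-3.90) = 0.12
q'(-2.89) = -0.16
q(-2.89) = 0.23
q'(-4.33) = 0.14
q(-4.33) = 0.05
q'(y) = -(-6*sin(y)*cos(y) + 2*sin(y))*cos(y)/(-3*cos(y)^2 + 2*cos(y) + 9)^2 + sin(y)/(-3*cos(y)^2 + 2*cos(y) + 9)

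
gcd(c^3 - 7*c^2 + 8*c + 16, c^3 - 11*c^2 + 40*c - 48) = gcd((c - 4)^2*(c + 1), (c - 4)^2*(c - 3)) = c^2 - 8*c + 16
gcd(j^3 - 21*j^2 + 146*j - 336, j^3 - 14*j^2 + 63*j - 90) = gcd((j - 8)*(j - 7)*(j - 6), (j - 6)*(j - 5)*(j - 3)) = j - 6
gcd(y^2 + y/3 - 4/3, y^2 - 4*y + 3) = y - 1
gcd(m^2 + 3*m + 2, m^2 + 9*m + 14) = m + 2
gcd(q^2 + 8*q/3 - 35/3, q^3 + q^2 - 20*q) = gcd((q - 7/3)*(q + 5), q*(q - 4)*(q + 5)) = q + 5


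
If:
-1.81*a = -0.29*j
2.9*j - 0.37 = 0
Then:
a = 0.02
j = 0.13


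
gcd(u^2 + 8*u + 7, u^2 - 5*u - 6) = u + 1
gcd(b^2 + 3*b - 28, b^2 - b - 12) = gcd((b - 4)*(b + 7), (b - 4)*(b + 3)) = b - 4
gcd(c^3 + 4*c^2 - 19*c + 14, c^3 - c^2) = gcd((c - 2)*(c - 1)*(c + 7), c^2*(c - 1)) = c - 1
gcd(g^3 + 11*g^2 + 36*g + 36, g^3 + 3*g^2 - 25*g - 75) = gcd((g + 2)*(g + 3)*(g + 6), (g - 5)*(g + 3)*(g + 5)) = g + 3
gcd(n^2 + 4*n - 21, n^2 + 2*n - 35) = n + 7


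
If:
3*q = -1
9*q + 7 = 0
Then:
No Solution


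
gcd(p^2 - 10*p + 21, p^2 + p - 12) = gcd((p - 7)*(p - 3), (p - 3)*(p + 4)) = p - 3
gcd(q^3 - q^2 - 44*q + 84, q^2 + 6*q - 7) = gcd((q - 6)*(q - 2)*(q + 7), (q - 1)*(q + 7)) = q + 7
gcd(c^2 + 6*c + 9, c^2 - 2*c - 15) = c + 3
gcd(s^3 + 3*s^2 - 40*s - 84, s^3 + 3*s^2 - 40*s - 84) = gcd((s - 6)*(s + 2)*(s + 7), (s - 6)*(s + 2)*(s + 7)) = s^3 + 3*s^2 - 40*s - 84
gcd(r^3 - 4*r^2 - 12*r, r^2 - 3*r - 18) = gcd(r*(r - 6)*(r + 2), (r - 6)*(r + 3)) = r - 6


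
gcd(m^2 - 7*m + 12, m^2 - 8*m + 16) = m - 4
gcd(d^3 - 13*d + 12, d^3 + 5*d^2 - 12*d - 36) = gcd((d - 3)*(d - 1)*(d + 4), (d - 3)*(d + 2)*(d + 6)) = d - 3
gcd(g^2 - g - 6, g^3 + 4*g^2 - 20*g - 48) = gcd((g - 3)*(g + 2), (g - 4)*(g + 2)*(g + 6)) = g + 2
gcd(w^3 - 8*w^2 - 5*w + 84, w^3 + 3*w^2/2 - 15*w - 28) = w - 4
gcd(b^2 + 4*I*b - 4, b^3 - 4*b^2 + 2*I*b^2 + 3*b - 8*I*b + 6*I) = b + 2*I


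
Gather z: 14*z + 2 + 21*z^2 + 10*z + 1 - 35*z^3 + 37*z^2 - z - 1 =-35*z^3 + 58*z^2 + 23*z + 2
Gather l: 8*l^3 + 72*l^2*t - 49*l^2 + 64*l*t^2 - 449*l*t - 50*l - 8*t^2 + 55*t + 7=8*l^3 + l^2*(72*t - 49) + l*(64*t^2 - 449*t - 50) - 8*t^2 + 55*t + 7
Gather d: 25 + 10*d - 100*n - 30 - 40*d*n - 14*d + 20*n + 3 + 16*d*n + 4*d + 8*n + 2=-24*d*n - 72*n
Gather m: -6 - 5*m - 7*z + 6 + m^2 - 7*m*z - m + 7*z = m^2 + m*(-7*z - 6)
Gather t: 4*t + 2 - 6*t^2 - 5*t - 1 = -6*t^2 - t + 1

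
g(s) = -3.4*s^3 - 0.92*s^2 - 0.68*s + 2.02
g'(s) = -10.2*s^2 - 1.84*s - 0.68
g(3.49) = -156.09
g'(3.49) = -131.34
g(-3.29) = 115.38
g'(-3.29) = -105.03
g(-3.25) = 111.23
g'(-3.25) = -102.44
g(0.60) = 0.55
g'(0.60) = -5.46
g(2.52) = -59.95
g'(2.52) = -70.09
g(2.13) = -36.46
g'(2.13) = -50.88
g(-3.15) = 101.30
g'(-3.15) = -96.09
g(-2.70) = 64.07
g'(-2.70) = -70.07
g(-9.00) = 2412.22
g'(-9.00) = -810.32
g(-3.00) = 87.58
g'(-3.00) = -86.96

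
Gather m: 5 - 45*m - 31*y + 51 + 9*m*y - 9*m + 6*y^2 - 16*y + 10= m*(9*y - 54) + 6*y^2 - 47*y + 66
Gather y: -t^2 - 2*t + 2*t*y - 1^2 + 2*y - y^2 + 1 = -t^2 - 2*t - y^2 + y*(2*t + 2)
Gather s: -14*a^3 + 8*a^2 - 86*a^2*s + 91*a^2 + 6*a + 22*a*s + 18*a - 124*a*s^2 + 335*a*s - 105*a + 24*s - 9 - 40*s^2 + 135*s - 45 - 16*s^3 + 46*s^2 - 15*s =-14*a^3 + 99*a^2 - 81*a - 16*s^3 + s^2*(6 - 124*a) + s*(-86*a^2 + 357*a + 144) - 54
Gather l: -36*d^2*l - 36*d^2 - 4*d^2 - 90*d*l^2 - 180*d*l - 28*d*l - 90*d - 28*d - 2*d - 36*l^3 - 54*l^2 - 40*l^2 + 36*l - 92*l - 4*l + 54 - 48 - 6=-40*d^2 - 120*d - 36*l^3 + l^2*(-90*d - 94) + l*(-36*d^2 - 208*d - 60)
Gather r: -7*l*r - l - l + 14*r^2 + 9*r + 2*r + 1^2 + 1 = -2*l + 14*r^2 + r*(11 - 7*l) + 2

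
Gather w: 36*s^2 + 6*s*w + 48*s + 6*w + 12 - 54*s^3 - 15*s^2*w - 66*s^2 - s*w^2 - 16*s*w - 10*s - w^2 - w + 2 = -54*s^3 - 30*s^2 + 38*s + w^2*(-s - 1) + w*(-15*s^2 - 10*s + 5) + 14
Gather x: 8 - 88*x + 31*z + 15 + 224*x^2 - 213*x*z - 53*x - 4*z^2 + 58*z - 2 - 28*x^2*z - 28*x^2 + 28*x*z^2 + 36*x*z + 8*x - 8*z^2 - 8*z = x^2*(196 - 28*z) + x*(28*z^2 - 177*z - 133) - 12*z^2 + 81*z + 21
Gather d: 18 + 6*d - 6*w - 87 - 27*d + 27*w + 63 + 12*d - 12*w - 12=-9*d + 9*w - 18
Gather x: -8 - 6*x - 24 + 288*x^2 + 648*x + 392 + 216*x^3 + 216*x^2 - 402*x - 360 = 216*x^3 + 504*x^2 + 240*x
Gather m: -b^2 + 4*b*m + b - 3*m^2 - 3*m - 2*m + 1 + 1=-b^2 + b - 3*m^2 + m*(4*b - 5) + 2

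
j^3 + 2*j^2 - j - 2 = (j - 1)*(j + 1)*(j + 2)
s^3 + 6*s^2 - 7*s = s*(s - 1)*(s + 7)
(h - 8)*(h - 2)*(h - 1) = h^3 - 11*h^2 + 26*h - 16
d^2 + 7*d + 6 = (d + 1)*(d + 6)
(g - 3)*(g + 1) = g^2 - 2*g - 3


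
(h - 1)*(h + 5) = h^2 + 4*h - 5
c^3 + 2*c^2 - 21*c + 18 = (c - 3)*(c - 1)*(c + 6)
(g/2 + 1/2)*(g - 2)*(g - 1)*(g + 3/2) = g^4/2 - g^3/4 - 2*g^2 + g/4 + 3/2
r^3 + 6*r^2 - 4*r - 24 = (r - 2)*(r + 2)*(r + 6)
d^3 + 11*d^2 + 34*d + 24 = (d + 1)*(d + 4)*(d + 6)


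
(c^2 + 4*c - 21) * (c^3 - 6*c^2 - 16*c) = c^5 - 2*c^4 - 61*c^3 + 62*c^2 + 336*c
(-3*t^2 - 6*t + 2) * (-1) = 3*t^2 + 6*t - 2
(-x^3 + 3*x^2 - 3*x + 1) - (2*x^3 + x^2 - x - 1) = -3*x^3 + 2*x^2 - 2*x + 2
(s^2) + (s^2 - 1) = 2*s^2 - 1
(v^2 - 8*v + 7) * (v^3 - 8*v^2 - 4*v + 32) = v^5 - 16*v^4 + 67*v^3 + 8*v^2 - 284*v + 224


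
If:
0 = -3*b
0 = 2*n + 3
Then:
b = 0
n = -3/2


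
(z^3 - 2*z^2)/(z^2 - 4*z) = z*(z - 2)/(z - 4)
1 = 1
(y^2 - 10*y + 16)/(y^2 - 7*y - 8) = (y - 2)/(y + 1)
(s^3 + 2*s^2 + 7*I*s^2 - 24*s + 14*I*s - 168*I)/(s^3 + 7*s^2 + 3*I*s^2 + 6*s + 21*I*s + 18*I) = (s^2 + s*(-4 + 7*I) - 28*I)/(s^2 + s*(1 + 3*I) + 3*I)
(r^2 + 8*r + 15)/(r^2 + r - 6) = (r + 5)/(r - 2)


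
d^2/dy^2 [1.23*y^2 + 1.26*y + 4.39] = 2.46000000000000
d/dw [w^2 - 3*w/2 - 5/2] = 2*w - 3/2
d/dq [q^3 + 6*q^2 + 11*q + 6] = 3*q^2 + 12*q + 11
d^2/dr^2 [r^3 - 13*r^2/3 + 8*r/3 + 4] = 6*r - 26/3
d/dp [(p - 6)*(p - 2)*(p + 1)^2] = 4*p^3 - 18*p^2 - 6*p + 16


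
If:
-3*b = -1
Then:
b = 1/3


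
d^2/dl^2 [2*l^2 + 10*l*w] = 4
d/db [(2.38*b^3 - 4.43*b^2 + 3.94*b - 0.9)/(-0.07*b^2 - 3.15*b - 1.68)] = (-0.1666*b^4 - 14.994*b^3 + 2.2351*b^2 + 14.7588*b - 9.4542)/(0.0049*b^4 + 0.441*b^3 + 10.1577*b^2 + 10.584*b + 2.8224)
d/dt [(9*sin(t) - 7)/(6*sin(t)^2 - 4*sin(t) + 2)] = (-27*sin(t)^2 + 42*sin(t) - 5)*cos(t)/(2*(3*sin(t)^2 - 2*sin(t) + 1)^2)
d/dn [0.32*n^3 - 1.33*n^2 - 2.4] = n*(0.96*n - 2.66)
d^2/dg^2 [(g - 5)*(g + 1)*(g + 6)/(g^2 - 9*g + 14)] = 16*(7*g^3 - 69*g^2 + 327*g - 659)/(g^6 - 27*g^5 + 285*g^4 - 1485*g^3 + 3990*g^2 - 5292*g + 2744)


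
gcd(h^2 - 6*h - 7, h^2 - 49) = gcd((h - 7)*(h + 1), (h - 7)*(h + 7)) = h - 7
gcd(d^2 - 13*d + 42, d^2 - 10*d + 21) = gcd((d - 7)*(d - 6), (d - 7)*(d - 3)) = d - 7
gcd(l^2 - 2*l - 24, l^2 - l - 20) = l + 4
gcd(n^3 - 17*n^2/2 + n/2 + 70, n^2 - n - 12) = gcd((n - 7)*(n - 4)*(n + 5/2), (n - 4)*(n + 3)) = n - 4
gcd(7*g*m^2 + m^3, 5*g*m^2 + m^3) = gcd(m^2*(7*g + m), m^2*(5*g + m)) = m^2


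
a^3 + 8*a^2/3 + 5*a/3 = a*(a + 1)*(a + 5/3)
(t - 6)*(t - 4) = t^2 - 10*t + 24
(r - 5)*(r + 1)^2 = r^3 - 3*r^2 - 9*r - 5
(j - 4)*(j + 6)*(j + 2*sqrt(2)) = j^3 + 2*j^2 + 2*sqrt(2)*j^2 - 24*j + 4*sqrt(2)*j - 48*sqrt(2)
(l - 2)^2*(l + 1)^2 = l^4 - 2*l^3 - 3*l^2 + 4*l + 4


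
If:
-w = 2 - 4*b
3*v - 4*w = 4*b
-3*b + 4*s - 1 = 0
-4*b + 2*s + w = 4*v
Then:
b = 55/151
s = 79/151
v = -36/151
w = -82/151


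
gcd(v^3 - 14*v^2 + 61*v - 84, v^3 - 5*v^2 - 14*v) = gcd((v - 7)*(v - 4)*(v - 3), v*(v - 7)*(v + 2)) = v - 7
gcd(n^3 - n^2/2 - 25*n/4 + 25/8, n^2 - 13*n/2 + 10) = n - 5/2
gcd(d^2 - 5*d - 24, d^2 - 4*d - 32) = d - 8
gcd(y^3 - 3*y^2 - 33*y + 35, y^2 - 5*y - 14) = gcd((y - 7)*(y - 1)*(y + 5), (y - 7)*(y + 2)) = y - 7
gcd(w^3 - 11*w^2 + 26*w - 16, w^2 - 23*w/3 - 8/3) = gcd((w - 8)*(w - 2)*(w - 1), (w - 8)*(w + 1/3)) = w - 8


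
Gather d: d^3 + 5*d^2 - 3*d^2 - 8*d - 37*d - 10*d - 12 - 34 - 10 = d^3 + 2*d^2 - 55*d - 56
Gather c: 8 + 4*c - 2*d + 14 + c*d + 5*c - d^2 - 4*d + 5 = c*(d + 9) - d^2 - 6*d + 27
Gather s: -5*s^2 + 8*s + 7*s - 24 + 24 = -5*s^2 + 15*s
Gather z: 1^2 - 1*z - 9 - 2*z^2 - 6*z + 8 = -2*z^2 - 7*z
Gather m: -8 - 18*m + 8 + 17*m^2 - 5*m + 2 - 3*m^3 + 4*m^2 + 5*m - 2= -3*m^3 + 21*m^2 - 18*m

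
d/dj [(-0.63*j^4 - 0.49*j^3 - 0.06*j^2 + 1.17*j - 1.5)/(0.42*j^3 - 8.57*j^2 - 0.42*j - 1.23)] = (-0.2646*j^6 + 10.7982*j^5 + 5.0183*j^4 + 2.5284*j^3 + 13.7502*j^2 - 25.5624*j - 2.0691)/(0.1764*j^6 - 7.1988*j^5 + 73.0921*j^4 + 6.1656*j^3 + 21.2586*j^2 + 1.0332*j + 1.5129)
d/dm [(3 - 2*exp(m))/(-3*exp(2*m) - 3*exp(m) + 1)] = (-6*exp(2*m) + 18*exp(m) + 7)*exp(m)/(9*exp(4*m) + 18*exp(3*m) + 3*exp(2*m) - 6*exp(m) + 1)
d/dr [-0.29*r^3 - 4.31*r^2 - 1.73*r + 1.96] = -0.87*r^2 - 8.62*r - 1.73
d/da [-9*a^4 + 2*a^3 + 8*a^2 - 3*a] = -36*a^3 + 6*a^2 + 16*a - 3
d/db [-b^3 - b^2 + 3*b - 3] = -3*b^2 - 2*b + 3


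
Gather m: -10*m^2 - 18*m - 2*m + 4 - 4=-10*m^2 - 20*m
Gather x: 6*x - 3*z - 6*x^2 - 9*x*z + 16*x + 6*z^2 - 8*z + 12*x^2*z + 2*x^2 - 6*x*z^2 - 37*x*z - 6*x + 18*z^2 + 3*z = x^2*(12*z - 4) + x*(-6*z^2 - 46*z + 16) + 24*z^2 - 8*z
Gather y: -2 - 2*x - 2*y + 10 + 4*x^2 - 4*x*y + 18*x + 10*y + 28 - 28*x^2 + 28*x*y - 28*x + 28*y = -24*x^2 - 12*x + y*(24*x + 36) + 36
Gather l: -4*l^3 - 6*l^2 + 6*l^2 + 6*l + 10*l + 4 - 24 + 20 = -4*l^3 + 16*l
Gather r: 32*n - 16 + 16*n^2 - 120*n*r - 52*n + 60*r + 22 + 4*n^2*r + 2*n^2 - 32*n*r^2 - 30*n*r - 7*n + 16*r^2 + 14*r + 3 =18*n^2 - 27*n + r^2*(16 - 32*n) + r*(4*n^2 - 150*n + 74) + 9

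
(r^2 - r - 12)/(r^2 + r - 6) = (r - 4)/(r - 2)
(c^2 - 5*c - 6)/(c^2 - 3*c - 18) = (c + 1)/(c + 3)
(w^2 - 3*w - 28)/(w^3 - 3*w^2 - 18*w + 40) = (w - 7)/(w^2 - 7*w + 10)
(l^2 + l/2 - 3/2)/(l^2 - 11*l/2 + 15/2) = (2*l^2 + l - 3)/(2*l^2 - 11*l + 15)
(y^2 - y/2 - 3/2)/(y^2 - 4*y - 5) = (y - 3/2)/(y - 5)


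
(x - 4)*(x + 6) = x^2 + 2*x - 24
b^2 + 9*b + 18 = (b + 3)*(b + 6)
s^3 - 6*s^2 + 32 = (s - 4)^2*(s + 2)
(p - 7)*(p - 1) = p^2 - 8*p + 7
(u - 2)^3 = u^3 - 6*u^2 + 12*u - 8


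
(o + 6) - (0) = o + 6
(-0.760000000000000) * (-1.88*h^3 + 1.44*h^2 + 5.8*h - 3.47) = 1.4288*h^3 - 1.0944*h^2 - 4.408*h + 2.6372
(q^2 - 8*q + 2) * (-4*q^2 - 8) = -4*q^4 + 32*q^3 - 16*q^2 + 64*q - 16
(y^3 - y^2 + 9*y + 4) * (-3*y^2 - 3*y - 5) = -3*y^5 - 29*y^3 - 34*y^2 - 57*y - 20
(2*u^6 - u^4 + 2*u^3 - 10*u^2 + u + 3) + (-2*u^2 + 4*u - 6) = 2*u^6 - u^4 + 2*u^3 - 12*u^2 + 5*u - 3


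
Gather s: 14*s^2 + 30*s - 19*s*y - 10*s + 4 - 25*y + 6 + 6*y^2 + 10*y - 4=14*s^2 + s*(20 - 19*y) + 6*y^2 - 15*y + 6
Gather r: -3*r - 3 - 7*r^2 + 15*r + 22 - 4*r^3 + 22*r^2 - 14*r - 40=-4*r^3 + 15*r^2 - 2*r - 21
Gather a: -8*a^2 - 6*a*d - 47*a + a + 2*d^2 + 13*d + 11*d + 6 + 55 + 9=-8*a^2 + a*(-6*d - 46) + 2*d^2 + 24*d + 70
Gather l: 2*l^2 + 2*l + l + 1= 2*l^2 + 3*l + 1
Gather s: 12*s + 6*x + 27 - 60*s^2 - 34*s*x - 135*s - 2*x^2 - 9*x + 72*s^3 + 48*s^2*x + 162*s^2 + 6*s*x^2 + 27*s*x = 72*s^3 + s^2*(48*x + 102) + s*(6*x^2 - 7*x - 123) - 2*x^2 - 3*x + 27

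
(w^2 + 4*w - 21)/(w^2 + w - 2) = (w^2 + 4*w - 21)/(w^2 + w - 2)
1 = 1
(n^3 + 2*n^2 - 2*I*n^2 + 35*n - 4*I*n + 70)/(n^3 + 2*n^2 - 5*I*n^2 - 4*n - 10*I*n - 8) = (n^2 - 2*I*n + 35)/(n^2 - 5*I*n - 4)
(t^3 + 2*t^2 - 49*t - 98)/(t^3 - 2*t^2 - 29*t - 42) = (t + 7)/(t + 3)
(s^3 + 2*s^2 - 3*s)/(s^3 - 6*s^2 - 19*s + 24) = s/(s - 8)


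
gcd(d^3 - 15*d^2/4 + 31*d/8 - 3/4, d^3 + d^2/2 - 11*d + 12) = d^2 - 7*d/2 + 3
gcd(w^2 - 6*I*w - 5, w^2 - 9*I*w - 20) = w - 5*I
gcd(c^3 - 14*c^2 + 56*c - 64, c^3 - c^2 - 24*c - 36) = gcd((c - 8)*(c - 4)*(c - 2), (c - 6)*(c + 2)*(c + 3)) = 1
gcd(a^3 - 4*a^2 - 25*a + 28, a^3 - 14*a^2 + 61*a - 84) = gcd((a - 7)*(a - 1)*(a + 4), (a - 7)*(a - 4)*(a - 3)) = a - 7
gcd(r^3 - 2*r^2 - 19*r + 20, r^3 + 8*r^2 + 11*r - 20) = r^2 + 3*r - 4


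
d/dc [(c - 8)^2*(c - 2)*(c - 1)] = 4*c^3 - 57*c^2 + 228*c - 224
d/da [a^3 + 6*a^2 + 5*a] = 3*a^2 + 12*a + 5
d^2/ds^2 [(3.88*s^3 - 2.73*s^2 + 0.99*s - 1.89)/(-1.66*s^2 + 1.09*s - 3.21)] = (1.4210854715202e-14*s^5 + 1.4210854715202e-14*s^4 + 36.553516*s^3 + 25.4204280000001*s^2 - 228.74616*s + 33.681474)/(4.574296*s^6 - 9.010812*s^5 + 32.453166*s^4 - 36.144073*s^3 + 62.755821*s^2 - 33.694407*s + 33.076161)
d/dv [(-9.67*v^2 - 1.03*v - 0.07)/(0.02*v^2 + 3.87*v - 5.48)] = (-37.4023*v^2 + 105.986*v + 5.9153)/(0.0004*v^4 + 0.1548*v^3 + 14.7577*v^2 - 42.4152*v + 30.0304)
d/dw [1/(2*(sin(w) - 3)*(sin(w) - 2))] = (5 - 2*sin(w))*cos(w)/(2*(sin(w) - 3)^2*(sin(w) - 2)^2)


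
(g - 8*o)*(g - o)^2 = g^3 - 10*g^2*o + 17*g*o^2 - 8*o^3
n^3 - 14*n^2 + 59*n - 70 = (n - 7)*(n - 5)*(n - 2)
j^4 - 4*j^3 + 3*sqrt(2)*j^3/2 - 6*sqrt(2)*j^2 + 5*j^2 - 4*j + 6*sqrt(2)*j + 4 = (j - 2)^2*(j + sqrt(2)/2)*(j + sqrt(2))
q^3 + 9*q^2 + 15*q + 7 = (q + 1)^2*(q + 7)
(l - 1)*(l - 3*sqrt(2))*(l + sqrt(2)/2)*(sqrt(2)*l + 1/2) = sqrt(2)*l^4 - 9*l^3/2 - sqrt(2)*l^3 - 17*sqrt(2)*l^2/4 + 9*l^2/2 - 3*l/2 + 17*sqrt(2)*l/4 + 3/2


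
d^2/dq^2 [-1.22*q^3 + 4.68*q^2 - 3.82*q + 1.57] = 9.36 - 7.32*q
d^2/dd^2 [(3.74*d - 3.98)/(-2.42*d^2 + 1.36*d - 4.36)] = (-(3.74*d - 3.98)*(4.84*d - 1.36)*(9.68*d - 2.72) + (54.3048*d - 29.436)*(2.42*d^2 - 1.36*d + 4.36))/(2.42*d^2 - 1.36*d + 4.36)^3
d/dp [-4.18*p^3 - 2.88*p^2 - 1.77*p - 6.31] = -12.54*p^2 - 5.76*p - 1.77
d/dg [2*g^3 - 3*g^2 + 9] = 6*g*(g - 1)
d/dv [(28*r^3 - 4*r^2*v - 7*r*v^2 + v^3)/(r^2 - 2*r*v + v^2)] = (52*r^3 - 18*r^2*v + 3*r*v^2 - v^3)/(r^3 - 3*r^2*v + 3*r*v^2 - v^3)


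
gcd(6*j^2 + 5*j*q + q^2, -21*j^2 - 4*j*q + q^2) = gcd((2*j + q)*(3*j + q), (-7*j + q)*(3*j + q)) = 3*j + q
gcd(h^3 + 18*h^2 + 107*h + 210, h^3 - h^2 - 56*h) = h + 7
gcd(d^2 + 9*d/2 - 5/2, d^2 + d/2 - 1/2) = d - 1/2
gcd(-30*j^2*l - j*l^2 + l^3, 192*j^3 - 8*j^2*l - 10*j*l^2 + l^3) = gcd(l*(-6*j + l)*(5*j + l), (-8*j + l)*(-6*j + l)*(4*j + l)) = 6*j - l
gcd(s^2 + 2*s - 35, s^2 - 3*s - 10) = s - 5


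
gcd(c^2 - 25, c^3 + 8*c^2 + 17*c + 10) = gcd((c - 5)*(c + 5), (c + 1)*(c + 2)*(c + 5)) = c + 5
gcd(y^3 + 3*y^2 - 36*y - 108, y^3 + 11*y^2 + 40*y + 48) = y + 3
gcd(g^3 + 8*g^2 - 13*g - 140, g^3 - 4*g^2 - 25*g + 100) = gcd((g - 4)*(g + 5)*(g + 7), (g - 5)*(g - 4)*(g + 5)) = g^2 + g - 20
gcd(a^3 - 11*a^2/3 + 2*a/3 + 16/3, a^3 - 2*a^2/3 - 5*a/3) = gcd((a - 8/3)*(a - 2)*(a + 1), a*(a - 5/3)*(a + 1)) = a + 1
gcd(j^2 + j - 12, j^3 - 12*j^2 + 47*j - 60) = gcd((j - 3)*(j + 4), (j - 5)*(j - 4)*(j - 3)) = j - 3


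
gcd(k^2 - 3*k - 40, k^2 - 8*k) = k - 8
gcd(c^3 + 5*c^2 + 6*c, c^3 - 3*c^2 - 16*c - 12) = c + 2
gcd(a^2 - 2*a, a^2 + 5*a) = a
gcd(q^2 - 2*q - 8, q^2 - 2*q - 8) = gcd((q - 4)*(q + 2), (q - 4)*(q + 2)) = q^2 - 2*q - 8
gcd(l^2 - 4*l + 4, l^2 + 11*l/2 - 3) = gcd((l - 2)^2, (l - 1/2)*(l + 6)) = 1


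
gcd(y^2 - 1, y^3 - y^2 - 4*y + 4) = y - 1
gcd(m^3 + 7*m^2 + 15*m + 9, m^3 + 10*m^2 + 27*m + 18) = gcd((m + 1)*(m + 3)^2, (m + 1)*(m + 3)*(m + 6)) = m^2 + 4*m + 3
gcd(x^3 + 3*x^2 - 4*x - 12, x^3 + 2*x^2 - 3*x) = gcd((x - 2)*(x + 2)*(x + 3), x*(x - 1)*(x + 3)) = x + 3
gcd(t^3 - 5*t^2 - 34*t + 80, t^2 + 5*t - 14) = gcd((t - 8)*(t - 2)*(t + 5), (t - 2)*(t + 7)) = t - 2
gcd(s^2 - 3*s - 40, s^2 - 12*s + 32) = s - 8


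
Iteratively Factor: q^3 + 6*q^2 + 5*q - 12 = (q + 4)*(q^2 + 2*q - 3) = (q + 3)*(q + 4)*(q - 1)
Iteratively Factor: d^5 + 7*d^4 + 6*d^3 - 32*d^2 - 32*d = (d - 2)*(d^4 + 9*d^3 + 24*d^2 + 16*d) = (d - 2)*(d + 1)*(d^3 + 8*d^2 + 16*d) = d*(d - 2)*(d + 1)*(d^2 + 8*d + 16) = d*(d - 2)*(d + 1)*(d + 4)*(d + 4)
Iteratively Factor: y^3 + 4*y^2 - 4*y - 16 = (y - 2)*(y^2 + 6*y + 8) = (y - 2)*(y + 2)*(y + 4)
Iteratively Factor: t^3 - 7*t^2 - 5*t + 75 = (t - 5)*(t^2 - 2*t - 15) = (t - 5)*(t + 3)*(t - 5)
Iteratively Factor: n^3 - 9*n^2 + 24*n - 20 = (n - 5)*(n^2 - 4*n + 4) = (n - 5)*(n - 2)*(n - 2)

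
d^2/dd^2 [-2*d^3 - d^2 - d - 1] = -12*d - 2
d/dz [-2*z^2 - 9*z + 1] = -4*z - 9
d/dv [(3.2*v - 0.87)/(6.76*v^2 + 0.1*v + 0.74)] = (-21.632*v^2 + 11.7624*v + 2.455)/(45.6976*v^4 + 1.352*v^3 + 10.0148*v^2 + 0.148*v + 0.5476)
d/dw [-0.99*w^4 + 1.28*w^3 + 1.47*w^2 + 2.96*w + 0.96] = -3.96*w^3 + 3.84*w^2 + 2.94*w + 2.96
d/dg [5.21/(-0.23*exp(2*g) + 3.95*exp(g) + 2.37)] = (2.3966*exp(g) - 20.5795)*exp(g)/(-0.23*exp(2*g) + 3.95*exp(g) + 2.37)^2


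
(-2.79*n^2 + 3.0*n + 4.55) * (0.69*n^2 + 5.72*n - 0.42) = -1.9251*n^4 - 13.8888*n^3 + 21.4713*n^2 + 24.766*n - 1.911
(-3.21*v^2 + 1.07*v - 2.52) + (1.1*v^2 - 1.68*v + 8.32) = -2.11*v^2 - 0.61*v + 5.8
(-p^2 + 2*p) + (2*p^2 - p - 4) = p^2 + p - 4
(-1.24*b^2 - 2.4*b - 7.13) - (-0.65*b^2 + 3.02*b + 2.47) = -0.59*b^2 - 5.42*b - 9.6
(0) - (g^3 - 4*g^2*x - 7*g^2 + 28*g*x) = -g^3 + 4*g^2*x + 7*g^2 - 28*g*x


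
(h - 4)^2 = h^2 - 8*h + 16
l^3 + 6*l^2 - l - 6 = (l - 1)*(l + 1)*(l + 6)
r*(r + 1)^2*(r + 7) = r^4 + 9*r^3 + 15*r^2 + 7*r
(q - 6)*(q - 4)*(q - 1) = q^3 - 11*q^2 + 34*q - 24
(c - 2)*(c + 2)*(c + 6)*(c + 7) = c^4 + 13*c^3 + 38*c^2 - 52*c - 168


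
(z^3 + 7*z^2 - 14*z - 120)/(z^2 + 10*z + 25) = (z^2 + 2*z - 24)/(z + 5)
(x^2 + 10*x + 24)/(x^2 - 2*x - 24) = (x + 6)/(x - 6)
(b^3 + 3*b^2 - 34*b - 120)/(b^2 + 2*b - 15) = (b^2 - 2*b - 24)/(b - 3)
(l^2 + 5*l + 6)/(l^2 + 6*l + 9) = (l + 2)/(l + 3)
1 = 1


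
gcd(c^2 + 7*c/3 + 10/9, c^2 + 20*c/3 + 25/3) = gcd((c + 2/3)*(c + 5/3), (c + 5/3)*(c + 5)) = c + 5/3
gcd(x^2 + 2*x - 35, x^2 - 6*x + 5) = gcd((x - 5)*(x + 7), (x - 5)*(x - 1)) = x - 5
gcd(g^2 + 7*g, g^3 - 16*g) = g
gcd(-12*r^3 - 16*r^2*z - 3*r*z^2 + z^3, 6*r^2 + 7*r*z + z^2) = r + z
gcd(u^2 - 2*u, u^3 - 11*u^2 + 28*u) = u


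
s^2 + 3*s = s*(s + 3)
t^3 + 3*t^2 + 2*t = t*(t + 1)*(t + 2)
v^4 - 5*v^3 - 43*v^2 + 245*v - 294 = (v - 7)*(v - 3)*(v - 2)*(v + 7)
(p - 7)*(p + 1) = p^2 - 6*p - 7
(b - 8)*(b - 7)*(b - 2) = b^3 - 17*b^2 + 86*b - 112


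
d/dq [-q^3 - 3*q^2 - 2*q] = -3*q^2 - 6*q - 2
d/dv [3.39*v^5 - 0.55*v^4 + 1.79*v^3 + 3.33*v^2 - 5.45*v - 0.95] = 16.95*v^4 - 2.2*v^3 + 5.37*v^2 + 6.66*v - 5.45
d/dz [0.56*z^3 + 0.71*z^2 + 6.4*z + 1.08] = 1.68*z^2 + 1.42*z + 6.4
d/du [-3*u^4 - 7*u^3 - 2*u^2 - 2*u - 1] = -12*u^3 - 21*u^2 - 4*u - 2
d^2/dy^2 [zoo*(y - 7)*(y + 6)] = nan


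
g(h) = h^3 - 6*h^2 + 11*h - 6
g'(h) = 3*h^2 - 12*h + 11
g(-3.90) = -199.48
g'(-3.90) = 103.43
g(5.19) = 29.27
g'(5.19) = 29.53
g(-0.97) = -23.23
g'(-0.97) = 25.46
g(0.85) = -0.37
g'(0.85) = 2.97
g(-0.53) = -13.66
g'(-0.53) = 18.20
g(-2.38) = -79.65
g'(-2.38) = 56.55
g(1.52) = 0.37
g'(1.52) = -0.31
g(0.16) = -4.39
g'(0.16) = 9.16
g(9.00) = 336.00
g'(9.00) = 146.00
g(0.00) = -6.00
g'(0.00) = 11.00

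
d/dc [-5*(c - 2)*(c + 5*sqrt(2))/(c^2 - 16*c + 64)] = 5*(5*sqrt(2)*c + 14*c - 16 + 20*sqrt(2))/(c^3 - 24*c^2 + 192*c - 512)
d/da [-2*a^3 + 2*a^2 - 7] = 2*a*(2 - 3*a)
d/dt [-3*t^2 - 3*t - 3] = -6*t - 3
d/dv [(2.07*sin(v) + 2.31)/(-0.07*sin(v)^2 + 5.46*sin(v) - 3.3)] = (0.1449*sin(v)^2 + 0.323399999999999*sin(v) - 19.4436)*cos(v)/(0.0049*sin(v)^4 - 0.7644*sin(v)^3 + 30.2736*sin(v)^2 - 36.036*sin(v) + 10.89)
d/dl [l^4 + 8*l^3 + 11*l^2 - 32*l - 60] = 4*l^3 + 24*l^2 + 22*l - 32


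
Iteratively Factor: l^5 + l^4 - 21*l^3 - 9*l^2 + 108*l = (l + 3)*(l^4 - 2*l^3 - 15*l^2 + 36*l) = (l + 3)*(l + 4)*(l^3 - 6*l^2 + 9*l) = (l - 3)*(l + 3)*(l + 4)*(l^2 - 3*l) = (l - 3)^2*(l + 3)*(l + 4)*(l)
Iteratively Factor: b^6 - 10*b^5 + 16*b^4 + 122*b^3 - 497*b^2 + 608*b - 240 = (b - 1)*(b^5 - 9*b^4 + 7*b^3 + 129*b^2 - 368*b + 240) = (b - 1)*(b + 4)*(b^4 - 13*b^3 + 59*b^2 - 107*b + 60) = (b - 4)*(b - 1)*(b + 4)*(b^3 - 9*b^2 + 23*b - 15) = (b - 4)*(b - 1)^2*(b + 4)*(b^2 - 8*b + 15) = (b - 4)*(b - 3)*(b - 1)^2*(b + 4)*(b - 5)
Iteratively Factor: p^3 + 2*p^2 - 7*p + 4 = (p - 1)*(p^2 + 3*p - 4) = (p - 1)*(p + 4)*(p - 1)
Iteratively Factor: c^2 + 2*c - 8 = (c - 2)*(c + 4)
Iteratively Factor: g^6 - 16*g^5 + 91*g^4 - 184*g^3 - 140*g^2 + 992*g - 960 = (g - 4)*(g^5 - 12*g^4 + 43*g^3 - 12*g^2 - 188*g + 240) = (g - 4)*(g - 2)*(g^4 - 10*g^3 + 23*g^2 + 34*g - 120) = (g - 4)^2*(g - 2)*(g^3 - 6*g^2 - g + 30) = (g - 4)^2*(g - 3)*(g - 2)*(g^2 - 3*g - 10) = (g - 5)*(g - 4)^2*(g - 3)*(g - 2)*(g + 2)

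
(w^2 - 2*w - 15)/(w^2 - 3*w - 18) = (w - 5)/(w - 6)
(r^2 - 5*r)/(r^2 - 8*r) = (r - 5)/(r - 8)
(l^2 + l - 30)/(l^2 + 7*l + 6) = (l - 5)/(l + 1)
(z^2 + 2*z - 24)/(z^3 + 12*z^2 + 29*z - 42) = (z - 4)/(z^2 + 6*z - 7)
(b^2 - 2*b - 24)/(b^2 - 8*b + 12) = (b + 4)/(b - 2)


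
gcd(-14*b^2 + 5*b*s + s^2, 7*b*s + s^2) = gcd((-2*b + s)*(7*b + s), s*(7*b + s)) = 7*b + s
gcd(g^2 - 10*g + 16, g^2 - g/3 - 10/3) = g - 2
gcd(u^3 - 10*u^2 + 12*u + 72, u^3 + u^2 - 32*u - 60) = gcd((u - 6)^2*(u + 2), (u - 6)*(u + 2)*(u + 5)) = u^2 - 4*u - 12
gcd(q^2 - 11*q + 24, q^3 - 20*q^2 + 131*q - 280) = q - 8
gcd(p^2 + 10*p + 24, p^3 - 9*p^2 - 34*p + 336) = p + 6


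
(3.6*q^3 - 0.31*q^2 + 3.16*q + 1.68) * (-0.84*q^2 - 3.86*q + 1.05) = -3.024*q^5 - 13.6356*q^4 + 2.3222*q^3 - 13.9343*q^2 - 3.1668*q + 1.764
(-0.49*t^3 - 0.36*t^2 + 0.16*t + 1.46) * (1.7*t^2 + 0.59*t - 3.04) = -0.833*t^5 - 0.9011*t^4 + 1.5492*t^3 + 3.6708*t^2 + 0.375*t - 4.4384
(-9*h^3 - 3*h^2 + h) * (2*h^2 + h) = -18*h^5 - 15*h^4 - h^3 + h^2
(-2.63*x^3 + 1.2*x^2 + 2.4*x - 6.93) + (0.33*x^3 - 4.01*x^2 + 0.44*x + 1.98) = -2.3*x^3 - 2.81*x^2 + 2.84*x - 4.95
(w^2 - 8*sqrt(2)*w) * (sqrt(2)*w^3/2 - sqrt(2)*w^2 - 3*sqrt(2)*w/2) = sqrt(2)*w^5/2 - 8*w^4 - sqrt(2)*w^4 - 3*sqrt(2)*w^3/2 + 16*w^3 + 24*w^2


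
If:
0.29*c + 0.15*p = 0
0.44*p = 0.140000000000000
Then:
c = -0.16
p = 0.32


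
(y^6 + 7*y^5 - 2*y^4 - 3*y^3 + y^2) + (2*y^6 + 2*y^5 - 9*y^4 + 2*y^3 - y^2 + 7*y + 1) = 3*y^6 + 9*y^5 - 11*y^4 - y^3 + 7*y + 1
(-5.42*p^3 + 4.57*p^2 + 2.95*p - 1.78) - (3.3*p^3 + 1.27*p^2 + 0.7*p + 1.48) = -8.72*p^3 + 3.3*p^2 + 2.25*p - 3.26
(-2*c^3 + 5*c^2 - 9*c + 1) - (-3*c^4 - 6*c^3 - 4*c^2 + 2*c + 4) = 3*c^4 + 4*c^3 + 9*c^2 - 11*c - 3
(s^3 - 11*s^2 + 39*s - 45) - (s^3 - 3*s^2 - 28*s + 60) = -8*s^2 + 67*s - 105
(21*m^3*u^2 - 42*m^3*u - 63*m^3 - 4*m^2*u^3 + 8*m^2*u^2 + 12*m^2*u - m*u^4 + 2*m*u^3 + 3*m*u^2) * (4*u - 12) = 84*m^3*u^3 - 420*m^3*u^2 + 252*m^3*u + 756*m^3 - 16*m^2*u^4 + 80*m^2*u^3 - 48*m^2*u^2 - 144*m^2*u - 4*m*u^5 + 20*m*u^4 - 12*m*u^3 - 36*m*u^2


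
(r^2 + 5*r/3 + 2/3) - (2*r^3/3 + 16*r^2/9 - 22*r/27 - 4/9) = -2*r^3/3 - 7*r^2/9 + 67*r/27 + 10/9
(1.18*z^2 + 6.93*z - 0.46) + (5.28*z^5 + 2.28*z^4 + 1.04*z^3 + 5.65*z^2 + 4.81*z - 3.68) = 5.28*z^5 + 2.28*z^4 + 1.04*z^3 + 6.83*z^2 + 11.74*z - 4.14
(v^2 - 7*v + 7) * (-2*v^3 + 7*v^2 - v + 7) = -2*v^5 + 21*v^4 - 64*v^3 + 63*v^2 - 56*v + 49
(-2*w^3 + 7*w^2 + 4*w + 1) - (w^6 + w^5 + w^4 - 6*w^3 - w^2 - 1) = -w^6 - w^5 - w^4 + 4*w^3 + 8*w^2 + 4*w + 2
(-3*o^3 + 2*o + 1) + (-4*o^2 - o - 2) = -3*o^3 - 4*o^2 + o - 1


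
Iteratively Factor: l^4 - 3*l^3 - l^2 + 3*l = (l)*(l^3 - 3*l^2 - l + 3) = l*(l - 3)*(l^2 - 1) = l*(l - 3)*(l - 1)*(l + 1)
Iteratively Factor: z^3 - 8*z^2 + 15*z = (z - 5)*(z^2 - 3*z) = (z - 5)*(z - 3)*(z)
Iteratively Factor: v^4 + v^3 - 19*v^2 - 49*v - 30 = (v + 1)*(v^3 - 19*v - 30) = (v + 1)*(v + 2)*(v^2 - 2*v - 15) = (v - 5)*(v + 1)*(v + 2)*(v + 3)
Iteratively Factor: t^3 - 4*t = (t + 2)*(t^2 - 2*t) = t*(t + 2)*(t - 2)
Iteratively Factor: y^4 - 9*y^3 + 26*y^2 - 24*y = (y - 2)*(y^3 - 7*y^2 + 12*y) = (y - 4)*(y - 2)*(y^2 - 3*y) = (y - 4)*(y - 3)*(y - 2)*(y)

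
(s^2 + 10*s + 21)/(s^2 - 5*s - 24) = (s + 7)/(s - 8)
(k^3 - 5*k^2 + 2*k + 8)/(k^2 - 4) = (k^2 - 3*k - 4)/(k + 2)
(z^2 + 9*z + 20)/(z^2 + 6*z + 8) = (z + 5)/(z + 2)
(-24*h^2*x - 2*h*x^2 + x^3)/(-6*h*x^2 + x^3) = (4*h + x)/x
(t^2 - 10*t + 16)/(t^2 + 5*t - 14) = (t - 8)/(t + 7)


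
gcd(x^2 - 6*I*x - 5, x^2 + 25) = x - 5*I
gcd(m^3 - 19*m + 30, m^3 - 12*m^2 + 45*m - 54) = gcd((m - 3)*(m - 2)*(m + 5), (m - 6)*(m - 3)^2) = m - 3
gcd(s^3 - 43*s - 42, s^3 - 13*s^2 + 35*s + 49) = s^2 - 6*s - 7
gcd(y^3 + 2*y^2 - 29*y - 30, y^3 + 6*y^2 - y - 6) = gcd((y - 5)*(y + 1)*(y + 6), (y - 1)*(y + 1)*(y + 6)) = y^2 + 7*y + 6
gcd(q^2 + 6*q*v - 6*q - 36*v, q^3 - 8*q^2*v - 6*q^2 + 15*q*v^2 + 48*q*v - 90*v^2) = q - 6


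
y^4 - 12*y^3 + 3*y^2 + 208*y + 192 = (y - 8)^2*(y + 1)*(y + 3)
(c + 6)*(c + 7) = c^2 + 13*c + 42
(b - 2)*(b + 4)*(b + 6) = b^3 + 8*b^2 + 4*b - 48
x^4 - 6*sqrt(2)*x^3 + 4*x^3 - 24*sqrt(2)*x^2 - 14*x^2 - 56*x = x*(x + 4)*(x - 7*sqrt(2))*(x + sqrt(2))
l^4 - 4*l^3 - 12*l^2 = l^2*(l - 6)*(l + 2)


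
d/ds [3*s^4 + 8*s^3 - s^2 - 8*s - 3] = 12*s^3 + 24*s^2 - 2*s - 8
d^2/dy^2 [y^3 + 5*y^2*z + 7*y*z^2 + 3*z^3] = 6*y + 10*z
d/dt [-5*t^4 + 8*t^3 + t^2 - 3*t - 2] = -20*t^3 + 24*t^2 + 2*t - 3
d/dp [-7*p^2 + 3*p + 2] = 3 - 14*p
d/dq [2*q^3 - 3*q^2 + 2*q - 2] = 6*q^2 - 6*q + 2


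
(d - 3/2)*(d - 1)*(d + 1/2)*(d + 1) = d^4 - d^3 - 7*d^2/4 + d + 3/4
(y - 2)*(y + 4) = y^2 + 2*y - 8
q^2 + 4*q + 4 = (q + 2)^2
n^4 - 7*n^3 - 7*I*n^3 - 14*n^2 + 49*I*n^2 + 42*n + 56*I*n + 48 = (n - 8)*(n - 6*I)*(-I*n - I)*(I*n + 1)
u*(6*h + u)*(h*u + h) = 6*h^2*u^2 + 6*h^2*u + h*u^3 + h*u^2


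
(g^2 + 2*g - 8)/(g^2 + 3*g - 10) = (g + 4)/(g + 5)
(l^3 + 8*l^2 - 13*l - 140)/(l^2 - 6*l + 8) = (l^2 + 12*l + 35)/(l - 2)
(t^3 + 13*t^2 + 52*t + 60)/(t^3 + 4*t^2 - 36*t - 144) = (t^2 + 7*t + 10)/(t^2 - 2*t - 24)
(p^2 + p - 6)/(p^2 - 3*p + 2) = (p + 3)/(p - 1)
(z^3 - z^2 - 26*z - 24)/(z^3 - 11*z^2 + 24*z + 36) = (z + 4)/(z - 6)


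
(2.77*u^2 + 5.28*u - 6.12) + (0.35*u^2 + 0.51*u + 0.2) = 3.12*u^2 + 5.79*u - 5.92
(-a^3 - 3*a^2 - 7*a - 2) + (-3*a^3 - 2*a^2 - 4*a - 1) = -4*a^3 - 5*a^2 - 11*a - 3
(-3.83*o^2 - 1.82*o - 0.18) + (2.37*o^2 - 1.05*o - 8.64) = -1.46*o^2 - 2.87*o - 8.82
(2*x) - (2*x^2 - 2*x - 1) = -2*x^2 + 4*x + 1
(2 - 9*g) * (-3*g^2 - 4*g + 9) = 27*g^3 + 30*g^2 - 89*g + 18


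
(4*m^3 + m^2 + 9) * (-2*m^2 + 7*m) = -8*m^5 + 26*m^4 + 7*m^3 - 18*m^2 + 63*m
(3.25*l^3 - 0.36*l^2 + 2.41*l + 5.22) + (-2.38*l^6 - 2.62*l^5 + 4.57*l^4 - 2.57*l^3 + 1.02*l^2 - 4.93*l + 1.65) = -2.38*l^6 - 2.62*l^5 + 4.57*l^4 + 0.68*l^3 + 0.66*l^2 - 2.52*l + 6.87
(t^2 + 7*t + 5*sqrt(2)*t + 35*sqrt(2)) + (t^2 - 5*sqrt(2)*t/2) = 2*t^2 + 5*sqrt(2)*t/2 + 7*t + 35*sqrt(2)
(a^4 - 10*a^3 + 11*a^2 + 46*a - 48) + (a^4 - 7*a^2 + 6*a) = 2*a^4 - 10*a^3 + 4*a^2 + 52*a - 48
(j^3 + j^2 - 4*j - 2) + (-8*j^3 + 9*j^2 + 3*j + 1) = -7*j^3 + 10*j^2 - j - 1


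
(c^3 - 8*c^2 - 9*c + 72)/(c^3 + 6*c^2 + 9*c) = (c^2 - 11*c + 24)/(c*(c + 3))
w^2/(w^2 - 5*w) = w/(w - 5)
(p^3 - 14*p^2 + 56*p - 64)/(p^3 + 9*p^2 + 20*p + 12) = (p^3 - 14*p^2 + 56*p - 64)/(p^3 + 9*p^2 + 20*p + 12)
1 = 1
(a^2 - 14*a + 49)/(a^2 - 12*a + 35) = (a - 7)/(a - 5)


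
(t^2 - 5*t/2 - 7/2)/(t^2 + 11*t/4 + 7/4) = 2*(2*t - 7)/(4*t + 7)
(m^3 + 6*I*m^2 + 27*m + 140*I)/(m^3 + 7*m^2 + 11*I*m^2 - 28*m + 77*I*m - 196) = (m - 5*I)/(m + 7)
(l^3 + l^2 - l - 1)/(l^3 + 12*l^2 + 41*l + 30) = (l^2 - 1)/(l^2 + 11*l + 30)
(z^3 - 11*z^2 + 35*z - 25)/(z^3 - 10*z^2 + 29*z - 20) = (z - 5)/(z - 4)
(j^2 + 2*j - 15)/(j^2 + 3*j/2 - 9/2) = 2*(j^2 + 2*j - 15)/(2*j^2 + 3*j - 9)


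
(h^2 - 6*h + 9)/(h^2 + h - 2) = (h^2 - 6*h + 9)/(h^2 + h - 2)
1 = 1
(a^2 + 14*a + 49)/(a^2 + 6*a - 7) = (a + 7)/(a - 1)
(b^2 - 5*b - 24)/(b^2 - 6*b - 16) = (b + 3)/(b + 2)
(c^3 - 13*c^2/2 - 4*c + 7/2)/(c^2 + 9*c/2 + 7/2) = (2*c^2 - 15*c + 7)/(2*c + 7)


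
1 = 1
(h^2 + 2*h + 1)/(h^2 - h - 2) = (h + 1)/(h - 2)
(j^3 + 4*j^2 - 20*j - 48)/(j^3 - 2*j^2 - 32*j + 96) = (j + 2)/(j - 4)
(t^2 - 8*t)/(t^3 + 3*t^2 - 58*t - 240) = t/(t^2 + 11*t + 30)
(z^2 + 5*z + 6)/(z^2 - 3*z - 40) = (z^2 + 5*z + 6)/(z^2 - 3*z - 40)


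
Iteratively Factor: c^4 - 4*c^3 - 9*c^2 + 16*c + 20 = (c - 2)*(c^3 - 2*c^2 - 13*c - 10) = (c - 2)*(c + 1)*(c^2 - 3*c - 10) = (c - 2)*(c + 1)*(c + 2)*(c - 5)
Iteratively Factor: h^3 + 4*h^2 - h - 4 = (h + 4)*(h^2 - 1) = (h - 1)*(h + 4)*(h + 1)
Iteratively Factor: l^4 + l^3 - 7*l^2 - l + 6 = (l - 2)*(l^3 + 3*l^2 - l - 3) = (l - 2)*(l - 1)*(l^2 + 4*l + 3) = (l - 2)*(l - 1)*(l + 1)*(l + 3)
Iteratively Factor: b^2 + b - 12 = (b + 4)*(b - 3)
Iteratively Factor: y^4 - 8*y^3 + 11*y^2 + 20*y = (y)*(y^3 - 8*y^2 + 11*y + 20) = y*(y + 1)*(y^2 - 9*y + 20) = y*(y - 5)*(y + 1)*(y - 4)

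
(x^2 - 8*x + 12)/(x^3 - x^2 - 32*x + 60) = (x - 6)/(x^2 + x - 30)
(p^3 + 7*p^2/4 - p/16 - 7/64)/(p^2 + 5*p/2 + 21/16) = (16*p^2 - 1)/(4*(4*p + 3))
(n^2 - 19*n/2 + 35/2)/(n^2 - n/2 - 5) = (n - 7)/(n + 2)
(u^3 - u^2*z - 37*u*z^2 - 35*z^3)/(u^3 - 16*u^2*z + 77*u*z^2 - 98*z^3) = (u^2 + 6*u*z + 5*z^2)/(u^2 - 9*u*z + 14*z^2)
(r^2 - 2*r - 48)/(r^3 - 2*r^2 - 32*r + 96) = (r - 8)/(r^2 - 8*r + 16)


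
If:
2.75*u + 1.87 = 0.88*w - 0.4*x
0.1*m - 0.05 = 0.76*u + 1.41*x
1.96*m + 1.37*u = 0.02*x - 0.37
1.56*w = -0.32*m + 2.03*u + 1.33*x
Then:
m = 0.59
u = -1.10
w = -1.04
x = 0.60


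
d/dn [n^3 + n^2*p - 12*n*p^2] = 3*n^2 + 2*n*p - 12*p^2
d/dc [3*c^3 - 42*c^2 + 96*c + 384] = 9*c^2 - 84*c + 96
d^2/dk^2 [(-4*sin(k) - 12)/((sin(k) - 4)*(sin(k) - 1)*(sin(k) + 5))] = 4*(4*sin(k)^6 + 31*sin(k)^5 + 109*sin(k)^4 - 313*sin(k)^3 - 895*sin(k)^2 + 1466*sin(k) + 3486)/((sin(k) - 4)^3*(sin(k) - 1)^2*(sin(k) + 5)^3)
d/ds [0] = 0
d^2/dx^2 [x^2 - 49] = 2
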